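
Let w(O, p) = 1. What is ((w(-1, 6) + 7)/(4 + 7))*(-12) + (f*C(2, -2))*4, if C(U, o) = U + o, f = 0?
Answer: -96/11 ≈ -8.7273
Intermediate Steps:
((w(-1, 6) + 7)/(4 + 7))*(-12) + (f*C(2, -2))*4 = ((1 + 7)/(4 + 7))*(-12) + (0*(2 - 2))*4 = (8/11)*(-12) + (0*0)*4 = (8*(1/11))*(-12) + 0*4 = (8/11)*(-12) + 0 = -96/11 + 0 = -96/11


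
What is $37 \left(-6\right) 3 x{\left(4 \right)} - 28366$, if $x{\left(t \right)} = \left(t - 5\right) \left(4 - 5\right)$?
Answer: $-29032$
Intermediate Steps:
$x{\left(t \right)} = 5 - t$ ($x{\left(t \right)} = \left(-5 + t\right) \left(-1\right) = 5 - t$)
$37 \left(-6\right) 3 x{\left(4 \right)} - 28366 = 37 \left(-6\right) 3 \left(5 - 4\right) - 28366 = 37 \left(- 18 \left(5 - 4\right)\right) - 28366 = 37 \left(\left(-18\right) 1\right) - 28366 = 37 \left(-18\right) - 28366 = -666 - 28366 = -29032$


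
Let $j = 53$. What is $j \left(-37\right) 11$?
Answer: $-21571$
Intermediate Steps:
$j \left(-37\right) 11 = 53 \left(-37\right) 11 = \left(-1961\right) 11 = -21571$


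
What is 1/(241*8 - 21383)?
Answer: -1/19455 ≈ -5.1401e-5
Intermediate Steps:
1/(241*8 - 21383) = 1/(1928 - 21383) = 1/(-19455) = -1/19455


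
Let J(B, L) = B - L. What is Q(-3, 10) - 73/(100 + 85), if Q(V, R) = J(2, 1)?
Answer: 112/185 ≈ 0.60541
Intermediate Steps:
Q(V, R) = 1 (Q(V, R) = 2 - 1*1 = 2 - 1 = 1)
Q(-3, 10) - 73/(100 + 85) = 1 - 73/(100 + 85) = 1 - 73/185 = 112/185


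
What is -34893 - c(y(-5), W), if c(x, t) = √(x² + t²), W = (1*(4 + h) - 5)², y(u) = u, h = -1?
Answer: -34893 - √41 ≈ -34899.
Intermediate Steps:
W = 4 (W = (1*(4 - 1) - 5)² = (1*3 - 5)² = (3 - 5)² = (-2)² = 4)
c(x, t) = √(t² + x²)
-34893 - c(y(-5), W) = -34893 - √(4² + (-5)²) = -34893 - √(16 + 25) = -34893 - √41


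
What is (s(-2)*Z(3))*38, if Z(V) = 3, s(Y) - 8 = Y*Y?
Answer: 1368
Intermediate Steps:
s(Y) = 8 + Y² (s(Y) = 8 + Y*Y = 8 + Y²)
(s(-2)*Z(3))*38 = ((8 + (-2)²)*3)*38 = ((8 + 4)*3)*38 = (12*3)*38 = 36*38 = 1368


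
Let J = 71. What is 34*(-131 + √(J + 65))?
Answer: -4454 + 68*√34 ≈ -4057.5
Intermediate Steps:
34*(-131 + √(J + 65)) = 34*(-131 + √(71 + 65)) = 34*(-131 + √136) = 34*(-131 + 2*√34) = -4454 + 68*√34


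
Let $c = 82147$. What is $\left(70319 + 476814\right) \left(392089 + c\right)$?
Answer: $259470165388$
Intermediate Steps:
$\left(70319 + 476814\right) \left(392089 + c\right) = \left(70319 + 476814\right) \left(392089 + 82147\right) = 547133 \cdot 474236 = 259470165388$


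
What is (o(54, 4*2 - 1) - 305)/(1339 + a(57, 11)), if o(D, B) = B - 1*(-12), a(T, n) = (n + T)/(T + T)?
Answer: -16302/76357 ≈ -0.21350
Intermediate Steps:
a(T, n) = (T + n)/(2*T) (a(T, n) = (T + n)/((2*T)) = (T + n)*(1/(2*T)) = (T + n)/(2*T))
o(D, B) = 12 + B (o(D, B) = B + 12 = 12 + B)
(o(54, 4*2 - 1) - 305)/(1339 + a(57, 11)) = ((12 + (4*2 - 1)) - 305)/(1339 + (½)*(57 + 11)/57) = ((12 + (8 - 1)) - 305)/(1339 + (½)*(1/57)*68) = ((12 + 7) - 305)/(1339 + 34/57) = (19 - 305)/(76357/57) = -286*57/76357 = -16302/76357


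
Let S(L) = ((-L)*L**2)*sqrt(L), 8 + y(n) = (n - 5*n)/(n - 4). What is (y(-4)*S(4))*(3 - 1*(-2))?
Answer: 6400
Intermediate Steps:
y(n) = -8 - 4*n/(-4 + n) (y(n) = -8 + (n - 5*n)/(n - 4) = -8 + (-4*n)/(-4 + n) = -8 - 4*n/(-4 + n))
S(L) = -L**(7/2) (S(L) = (-L**3)*sqrt(L) = -L**(7/2))
(y(-4)*S(4))*(3 - 1*(-2)) = ((4*(8 - 3*(-4))/(-4 - 4))*(-4**(7/2)))*(3 - 1*(-2)) = ((4*(8 + 12)/(-8))*(-1*128))*(3 + 2) = ((4*(-1/8)*20)*(-128))*5 = -10*(-128)*5 = 1280*5 = 6400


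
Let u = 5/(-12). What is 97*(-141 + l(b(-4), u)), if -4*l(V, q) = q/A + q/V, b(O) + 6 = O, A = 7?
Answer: -3063551/224 ≈ -13677.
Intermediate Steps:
b(O) = -6 + O
u = -5/12 (u = 5*(-1/12) = -5/12 ≈ -0.41667)
l(V, q) = -q/28 - q/(4*V) (l(V, q) = -(q/7 + q/V)/4 = -q/28 - q/(4*V))
97*(-141 + l(b(-4), u)) = 97*(-141 - 1/28*(-5/12)*(7 + (-6 - 4))/(-6 - 4)) = 97*(-141 - 1/28*(-5/12)*(7 - 10)/(-10)) = 97*(-141 - 1/28*(-5/12)*(-1/10)*(-3)) = 97*(-141 + 1/224) = 97*(-31583/224) = -3063551/224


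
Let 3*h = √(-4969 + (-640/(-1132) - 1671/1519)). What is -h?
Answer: -I*√18741660466818/184233 ≈ -23.498*I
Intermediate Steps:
h = I*√18741660466818/184233 (h = √(-4969 + (-640/(-1132) - 1671/1519))/3 = √(-4969 + (-640*(-1/1132) - 1671*1/1519))/3 = √(-4969 + (160/283 - 1671/1519))/3 = √(-4969 - 229853/429877)/3 = √(-2136288666/429877)/3 = (I*√18741660466818/61411)/3 = I*√18741660466818/184233 ≈ 23.498*I)
-h = -I*√18741660466818/184233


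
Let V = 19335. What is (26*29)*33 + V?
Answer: 44217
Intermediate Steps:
(26*29)*33 + V = (26*29)*33 + 19335 = 754*33 + 19335 = 24882 + 19335 = 44217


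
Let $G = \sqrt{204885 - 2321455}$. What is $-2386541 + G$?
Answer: $-2386541 + i \sqrt{2116570} \approx -2.3865 \cdot 10^{6} + 1454.8 i$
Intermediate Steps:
$G = i \sqrt{2116570}$ ($G = \sqrt{-2116570} = i \sqrt{2116570} \approx 1454.8 i$)
$-2386541 + G = -2386541 + i \sqrt{2116570}$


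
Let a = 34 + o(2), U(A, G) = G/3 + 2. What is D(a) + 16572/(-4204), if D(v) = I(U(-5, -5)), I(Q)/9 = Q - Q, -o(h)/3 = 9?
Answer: -4143/1051 ≈ -3.9420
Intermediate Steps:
o(h) = -27 (o(h) = -3*9 = -27)
U(A, G) = 2 + G/3 (U(A, G) = G/3 + 2 = 2 + G/3)
I(Q) = 0 (I(Q) = 9*(Q - Q) = 9*0 = 0)
a = 7 (a = 34 - 27 = 7)
D(v) = 0
D(a) + 16572/(-4204) = 0 + 16572/(-4204) = 0 + 16572*(-1/4204) = 0 - 4143/1051 = -4143/1051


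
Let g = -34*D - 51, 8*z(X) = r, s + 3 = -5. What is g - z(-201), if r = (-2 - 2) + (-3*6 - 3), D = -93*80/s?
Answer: -253343/8 ≈ -31668.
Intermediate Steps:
s = -8 (s = -3 - 5 = -8)
D = 930 (D = -93/((-8/80)) = -93/((-8*1/80)) = -93/(-⅒) = -93*(-10) = 930)
r = -25 (r = -4 + (-18 - 3) = -4 - 21 = -25)
z(X) = -25/8 (z(X) = (⅛)*(-25) = -25/8)
g = -31671 (g = -34*930 - 51 = -31620 - 51 = -31671)
g - z(-201) = -31671 - 1*(-25/8) = -31671 + 25/8 = -253343/8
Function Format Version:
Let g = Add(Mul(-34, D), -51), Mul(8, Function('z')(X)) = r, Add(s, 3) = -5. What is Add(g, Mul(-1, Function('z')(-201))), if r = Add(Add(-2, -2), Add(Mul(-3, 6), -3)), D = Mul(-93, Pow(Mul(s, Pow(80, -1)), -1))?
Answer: Rational(-253343, 8) ≈ -31668.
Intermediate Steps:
s = -8 (s = Add(-3, -5) = -8)
D = 930 (D = Mul(-93, Pow(Mul(-8, Pow(80, -1)), -1)) = Mul(-93, Pow(Mul(-8, Rational(1, 80)), -1)) = Mul(-93, Pow(Rational(-1, 10), -1)) = Mul(-93, -10) = 930)
r = -25 (r = Add(-4, Add(-18, -3)) = Add(-4, -21) = -25)
Function('z')(X) = Rational(-25, 8) (Function('z')(X) = Mul(Rational(1, 8), -25) = Rational(-25, 8))
g = -31671 (g = Add(Mul(-34, 930), -51) = Add(-31620, -51) = -31671)
Add(g, Mul(-1, Function('z')(-201))) = Add(-31671, Mul(-1, Rational(-25, 8))) = Add(-31671, Rational(25, 8)) = Rational(-253343, 8)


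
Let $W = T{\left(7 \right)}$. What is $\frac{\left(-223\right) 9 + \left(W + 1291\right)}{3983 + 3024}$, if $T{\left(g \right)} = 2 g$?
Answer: $- \frac{54}{539} \approx -0.10019$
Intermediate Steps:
$W = 14$ ($W = 2 \cdot 7 = 14$)
$\frac{\left(-223\right) 9 + \left(W + 1291\right)}{3983 + 3024} = \frac{\left(-223\right) 9 + \left(14 + 1291\right)}{3983 + 3024} = \frac{-2007 + 1305}{7007} = \left(-702\right) \frac{1}{7007} = - \frac{54}{539}$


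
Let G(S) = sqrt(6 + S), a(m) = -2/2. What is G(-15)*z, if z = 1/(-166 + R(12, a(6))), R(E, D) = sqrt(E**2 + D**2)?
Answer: -166*I/9137 - I*sqrt(145)/9137 ≈ -0.019486*I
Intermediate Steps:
a(m) = -1 (a(m) = -2*1/2 = -1)
R(E, D) = sqrt(D**2 + E**2)
z = 1/(-166 + sqrt(145)) (z = 1/(-166 + sqrt((-1)**2 + 12**2)) = 1/(-166 + sqrt(1 + 144)) = 1/(-166 + sqrt(145)) ≈ -0.0064953)
G(-15)*z = sqrt(6 - 15)*(-166/27411 - sqrt(145)/27411) = sqrt(-9)*(-166/27411 - sqrt(145)/27411) = (3*I)*(-166/27411 - sqrt(145)/27411) = 3*I*(-166/27411 - sqrt(145)/27411)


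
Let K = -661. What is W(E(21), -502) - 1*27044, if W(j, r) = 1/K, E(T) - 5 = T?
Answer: -17876085/661 ≈ -27044.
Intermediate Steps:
E(T) = 5 + T
W(j, r) = -1/661 (W(j, r) = 1/(-661) = -1/661)
W(E(21), -502) - 1*27044 = -1/661 - 1*27044 = -1/661 - 27044 = -17876085/661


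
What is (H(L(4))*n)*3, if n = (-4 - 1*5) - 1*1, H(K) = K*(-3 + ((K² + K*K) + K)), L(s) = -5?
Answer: 6300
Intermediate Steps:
H(K) = K*(-3 + K + 2*K²) (H(K) = K*(-3 + ((K² + K²) + K)) = K*(-3 + (2*K² + K)) = K*(-3 + (K + 2*K²)) = K*(-3 + K + 2*K²))
n = -10 (n = (-4 - 5) - 1 = -9 - 1 = -10)
(H(L(4))*n)*3 = (-5*(-3 - 5 + 2*(-5)²)*(-10))*3 = (-5*(-3 - 5 + 2*25)*(-10))*3 = (-5*(-3 - 5 + 50)*(-10))*3 = (-5*42*(-10))*3 = -210*(-10)*3 = 2100*3 = 6300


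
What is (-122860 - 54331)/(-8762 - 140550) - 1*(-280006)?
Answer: 41808433063/149312 ≈ 2.8001e+5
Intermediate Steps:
(-122860 - 54331)/(-8762 - 140550) - 1*(-280006) = -177191/(-149312) + 280006 = -177191*(-1/149312) + 280006 = 177191/149312 + 280006 = 41808433063/149312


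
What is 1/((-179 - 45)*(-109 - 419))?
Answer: 1/118272 ≈ 8.4551e-6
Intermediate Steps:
1/((-179 - 45)*(-109 - 419)) = 1/(-224*(-528)) = 1/118272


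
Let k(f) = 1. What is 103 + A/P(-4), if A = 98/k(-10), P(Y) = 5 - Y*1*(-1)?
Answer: 201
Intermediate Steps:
P(Y) = 5 + Y (P(Y) = 5 - Y*(-1) = 5 - (-1)*Y = 5 + Y)
A = 98 (A = 98/1 = 98*1 = 98)
103 + A/P(-4) = 103 + 98/(5 - 4) = 103 + 98/1 = 103 + 98*1 = 103 + 98 = 201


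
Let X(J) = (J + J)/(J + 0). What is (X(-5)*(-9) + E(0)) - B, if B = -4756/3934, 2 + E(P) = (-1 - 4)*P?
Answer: -36962/1967 ≈ -18.791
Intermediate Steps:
E(P) = -2 - 5*P (E(P) = -2 + (-1 - 4)*P = -2 - 5*P)
X(J) = 2 (X(J) = (2*J)/J = 2)
B = -2378/1967 (B = -4756*1/3934 = -2378/1967 ≈ -1.2089)
(X(-5)*(-9) + E(0)) - B = (2*(-9) + (-2 - 5*0)) - 1*(-2378/1967) = (-18 + (-2 + 0)) + 2378/1967 = (-18 - 2) + 2378/1967 = -20 + 2378/1967 = -36962/1967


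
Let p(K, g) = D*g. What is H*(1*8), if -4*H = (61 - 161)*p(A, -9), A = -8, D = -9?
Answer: 16200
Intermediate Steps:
p(K, g) = -9*g
H = 2025 (H = -(61 - 161)*(-9*(-9))/4 = -(-25)*81 = -¼*(-8100) = 2025)
H*(1*8) = 2025*(1*8) = 2025*8 = 16200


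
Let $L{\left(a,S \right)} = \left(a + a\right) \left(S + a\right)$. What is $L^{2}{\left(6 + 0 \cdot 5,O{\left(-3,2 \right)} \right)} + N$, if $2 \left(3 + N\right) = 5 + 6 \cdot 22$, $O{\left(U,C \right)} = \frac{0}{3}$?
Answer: $\frac{10499}{2} \approx 5249.5$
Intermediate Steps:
$O{\left(U,C \right)} = 0$ ($O{\left(U,C \right)} = 0 \cdot \frac{1}{3} = 0$)
$L{\left(a,S \right)} = 2 a \left(S + a\right)$
$N = \frac{131}{2}$ ($N = -3 + \frac{5 + 6 \cdot 22}{2} = -3 + \frac{5 + 132}{2} = -3 + \frac{1}{2} \cdot 137 = -3 + \frac{137}{2} = \frac{131}{2} \approx 65.5$)
$L^{2}{\left(6 + 0 \cdot 5,O{\left(-3,2 \right)} \right)} + N = \left(2 \left(6 + 0 \cdot 5\right) \left(0 + \left(6 + 0 \cdot 5\right)\right)\right)^{2} + \frac{131}{2} = \left(2 \left(6 + 0\right) \left(0 + \left(6 + 0\right)\right)\right)^{2} + \frac{131}{2} = \left(2 \cdot 6 \left(0 + 6\right)\right)^{2} + \frac{131}{2} = \left(2 \cdot 6 \cdot 6\right)^{2} + \frac{131}{2} = 72^{2} + \frac{131}{2} = 5184 + \frac{131}{2} = \frac{10499}{2}$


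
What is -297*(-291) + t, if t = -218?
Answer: 86209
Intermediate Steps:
-297*(-291) + t = -297*(-291) - 218 = 86427 - 218 = 86209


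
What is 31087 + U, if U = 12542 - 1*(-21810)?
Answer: 65439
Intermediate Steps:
U = 34352 (U = 12542 + 21810 = 34352)
31087 + U = 31087 + 34352 = 65439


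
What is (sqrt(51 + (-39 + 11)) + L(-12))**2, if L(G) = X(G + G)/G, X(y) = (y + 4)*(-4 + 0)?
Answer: 607/9 - 40*sqrt(23)/3 ≈ 3.5000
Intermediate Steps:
X(y) = -16 - 4*y (X(y) = (4 + y)*(-4) = -16 - 4*y)
L(G) = (-16 - 8*G)/G (L(G) = (-16 - 4*(G + G))/G = (-16 - 8*G)/G)
(sqrt(51 + (-39 + 11)) + L(-12))**2 = (sqrt(51 + (-39 + 11)) + (-8 - 16/(-12)))**2 = (sqrt(51 - 28) + (-8 - 16*(-1/12)))**2 = (sqrt(23) + (-8 + 4/3))**2 = (sqrt(23) - 20/3)**2 = (-20/3 + sqrt(23))**2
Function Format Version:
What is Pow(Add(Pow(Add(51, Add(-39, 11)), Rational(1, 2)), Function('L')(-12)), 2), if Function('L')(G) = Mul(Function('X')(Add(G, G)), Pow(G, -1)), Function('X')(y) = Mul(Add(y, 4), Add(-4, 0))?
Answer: Add(Rational(607, 9), Mul(Rational(-40, 3), Pow(23, Rational(1, 2)))) ≈ 3.5000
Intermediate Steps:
Function('X')(y) = Add(-16, Mul(-4, y)) (Function('X')(y) = Mul(Add(4, y), -4) = Add(-16, Mul(-4, y)))
Function('L')(G) = Mul(Pow(G, -1), Add(-16, Mul(-8, G))) (Function('L')(G) = Mul(Add(-16, Mul(-4, Add(G, G))), Pow(G, -1)) = Mul(Add(-16, Mul(-4, Mul(2, G))), Pow(G, -1)) = Mul(Add(-16, Mul(-8, G)), Pow(G, -1)) = Mul(Pow(G, -1), Add(-16, Mul(-8, G))))
Pow(Add(Pow(Add(51, Add(-39, 11)), Rational(1, 2)), Function('L')(-12)), 2) = Pow(Add(Pow(Add(51, Add(-39, 11)), Rational(1, 2)), Add(-8, Mul(-16, Pow(-12, -1)))), 2) = Pow(Add(Pow(Add(51, -28), Rational(1, 2)), Add(-8, Mul(-16, Rational(-1, 12)))), 2) = Pow(Add(Pow(23, Rational(1, 2)), Add(-8, Rational(4, 3))), 2) = Pow(Add(Pow(23, Rational(1, 2)), Rational(-20, 3)), 2) = Pow(Add(Rational(-20, 3), Pow(23, Rational(1, 2))), 2)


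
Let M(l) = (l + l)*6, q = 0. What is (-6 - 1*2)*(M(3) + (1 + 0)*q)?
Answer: -288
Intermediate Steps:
M(l) = 12*l (M(l) = (2*l)*6 = 12*l)
(-6 - 1*2)*(M(3) + (1 + 0)*q) = (-6 - 1*2)*(12*3 + (1 + 0)*0) = (-6 - 2)*(36 + 1*0) = -8*(36 + 0) = -8*36 = -288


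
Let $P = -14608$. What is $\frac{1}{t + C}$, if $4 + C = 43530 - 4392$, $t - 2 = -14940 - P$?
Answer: $\frac{1}{38804} \approx 2.5771 \cdot 10^{-5}$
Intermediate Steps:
$t = -330$ ($t = 2 - 332 = -330$)
$C = 39134$ ($C = -4 + \left(43530 - 4392\right) = -4 + 39138 = 39134$)
$\frac{1}{t + C} = \frac{1}{-330 + 39134} = \frac{1}{38804}$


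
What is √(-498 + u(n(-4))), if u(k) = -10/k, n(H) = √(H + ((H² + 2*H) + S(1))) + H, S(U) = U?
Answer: √(-1982 + 498*√5)/√(4 - √5) ≈ 22.189*I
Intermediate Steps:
n(H) = H + √(1 + H² + 3*H) (n(H) = √(H + ((H² + 2*H) + 1)) + H = √(H + (1 + H² + 2*H)) + H = √(1 + H² + 3*H) + H = H + √(1 + H² + 3*H))
√(-498 + u(n(-4))) = √(-498 - 10/(-4 + √(1 + (-4)² + 3*(-4)))) = √(-498 - 10/(-4 + √(1 + 16 - 12))) = √(-498 - 10/(-4 + √5))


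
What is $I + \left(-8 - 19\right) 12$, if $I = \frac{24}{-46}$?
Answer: $- \frac{7464}{23} \approx -324.52$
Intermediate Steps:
$I = - \frac{12}{23}$ ($I = 24 \left(- \frac{1}{46}\right) = - \frac{12}{23} \approx -0.52174$)
$I + \left(-8 - 19\right) 12 = - \frac{12}{23} + \left(-8 - 19\right) 12 = - \frac{12}{23} - 324 = - \frac{7464}{23}$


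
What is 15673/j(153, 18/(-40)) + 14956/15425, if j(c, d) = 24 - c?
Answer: -239826701/1989825 ≈ -120.53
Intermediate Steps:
15673/j(153, 18/(-40)) + 14956/15425 = 15673/(24 - 1*153) + 14956/15425 = 15673/(24 - 153) + 14956*(1/15425) = 15673/(-129) + 14956/15425 = 15673*(-1/129) + 14956/15425 = -15673/129 + 14956/15425 = -239826701/1989825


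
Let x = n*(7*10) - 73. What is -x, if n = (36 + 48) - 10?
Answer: -5107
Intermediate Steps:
n = 74 (n = 84 - 10 = 74)
x = 5107 (x = 74*(7*10) - 73 = 74*70 - 73 = 5180 - 73 = 5107)
-x = -1*5107 = -5107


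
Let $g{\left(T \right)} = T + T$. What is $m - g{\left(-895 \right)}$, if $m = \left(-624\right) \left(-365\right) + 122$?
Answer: $229672$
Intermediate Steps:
$m = 227882$ ($m = 227760 + 122 = 227882$)
$g{\left(T \right)} = 2 T$
$m - g{\left(-895 \right)} = 227882 - 2 \left(-895\right) = 227882 - -1790 = 227882 + 1790 = 229672$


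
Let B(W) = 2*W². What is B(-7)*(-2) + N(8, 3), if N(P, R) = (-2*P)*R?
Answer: -244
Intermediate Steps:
N(P, R) = -2*P*R
B(-7)*(-2) + N(8, 3) = (2*(-7)²)*(-2) - 2*8*3 = (2*49)*(-2) - 48 = 98*(-2) - 48 = -196 - 48 = -244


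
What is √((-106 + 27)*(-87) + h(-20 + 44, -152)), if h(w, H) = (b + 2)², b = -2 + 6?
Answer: 7*√141 ≈ 83.120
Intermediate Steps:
b = 4
h(w, H) = 36 (h(w, H) = (4 + 2)² = 6² = 36)
√((-106 + 27)*(-87) + h(-20 + 44, -152)) = √((-106 + 27)*(-87) + 36) = √(-79*(-87) + 36) = √(6873 + 36) = √6909 = 7*√141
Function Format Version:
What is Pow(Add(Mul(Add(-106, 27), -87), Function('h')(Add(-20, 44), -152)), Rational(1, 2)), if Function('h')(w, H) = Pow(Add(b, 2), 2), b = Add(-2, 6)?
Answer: Mul(7, Pow(141, Rational(1, 2))) ≈ 83.120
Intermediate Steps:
b = 4
Function('h')(w, H) = 36 (Function('h')(w, H) = Pow(Add(4, 2), 2) = Pow(6, 2) = 36)
Pow(Add(Mul(Add(-106, 27), -87), Function('h')(Add(-20, 44), -152)), Rational(1, 2)) = Pow(Add(Mul(Add(-106, 27), -87), 36), Rational(1, 2)) = Pow(Add(Mul(-79, -87), 36), Rational(1, 2)) = Pow(Add(6873, 36), Rational(1, 2)) = Pow(6909, Rational(1, 2)) = Mul(7, Pow(141, Rational(1, 2)))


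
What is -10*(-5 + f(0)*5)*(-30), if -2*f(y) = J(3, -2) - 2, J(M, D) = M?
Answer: -2250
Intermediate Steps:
f(y) = -½ (f(y) = -(3 - 2)/2 = -½*1 = -½)
-10*(-5 + f(0)*5)*(-30) = -10*(-5 - ½*5)*(-30) = -10*(-5 - 5/2)*(-30) = -10*(-15/2)*(-30) = 75*(-30) = -2250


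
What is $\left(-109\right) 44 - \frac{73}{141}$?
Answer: $- \frac{676309}{141} \approx -4796.5$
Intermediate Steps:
$\left(-109\right) 44 - \frac{73}{141} = -4796 - \frac{73}{141} = - \frac{676309}{141}$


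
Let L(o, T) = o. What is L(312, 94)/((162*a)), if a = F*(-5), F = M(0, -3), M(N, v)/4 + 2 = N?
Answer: 13/270 ≈ 0.048148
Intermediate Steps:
M(N, v) = -8 + 4*N
F = -8 (F = -8 + 4*0 = -8 + 0 = -8)
a = 40 (a = -8*(-5) = 40)
L(312, 94)/((162*a)) = 312/((162*40)) = 312/6480 = 312*(1/6480) = 13/270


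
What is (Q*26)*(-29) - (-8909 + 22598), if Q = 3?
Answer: -15951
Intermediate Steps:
(Q*26)*(-29) - (-8909 + 22598) = (3*26)*(-29) - (-8909 + 22598) = 78*(-29) - 1*13689 = -2262 - 13689 = -15951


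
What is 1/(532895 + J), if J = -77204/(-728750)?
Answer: 364375/194173654227 ≈ 1.8765e-6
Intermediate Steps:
J = 38602/364375 (J = -77204*(-1/728750) = 38602/364375 ≈ 0.10594)
1/(532895 + J) = 1/(532895 + 38602/364375) = 1/(194173654227/364375) = 364375/194173654227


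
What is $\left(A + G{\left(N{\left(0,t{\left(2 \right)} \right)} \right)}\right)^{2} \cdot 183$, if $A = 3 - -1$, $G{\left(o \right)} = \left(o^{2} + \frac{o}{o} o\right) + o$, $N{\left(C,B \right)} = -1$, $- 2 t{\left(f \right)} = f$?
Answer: $1647$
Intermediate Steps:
$t{\left(f \right)} = - \frac{f}{2}$
$G{\left(o \right)} = o^{2} + 2 o$ ($G{\left(o \right)} = \left(o^{2} + 1 o\right) + o = \left(o^{2} + o\right) + o = \left(o + o^{2}\right) + o = o^{2} + 2 o$)
$A = 4$ ($A = 3 + 1 = 4$)
$\left(A + G{\left(N{\left(0,t{\left(2 \right)} \right)} \right)}\right)^{2} \cdot 183 = \left(4 - \left(2 - 1\right)\right)^{2} \cdot 183 = \left(4 - 1\right)^{2} \cdot 183 = 3^{2} \cdot 183 = 9 \cdot 183 = 1647$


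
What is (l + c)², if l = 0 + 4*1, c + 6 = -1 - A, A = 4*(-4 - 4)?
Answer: 841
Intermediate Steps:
A = -32 (A = 4*(-8) = -32)
c = 25 (c = -6 + (-1 - 1*(-32)) = -6 + (-1 + 32) = -6 + 31 = 25)
l = 4 (l = 0 + 4 = 4)
(l + c)² = (4 + 25)² = 29² = 841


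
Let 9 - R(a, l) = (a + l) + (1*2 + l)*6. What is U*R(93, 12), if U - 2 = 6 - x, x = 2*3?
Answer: -360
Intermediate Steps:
x = 6
U = 2 (U = 2 + (6 - 1*6) = 2 + (6 - 6) = 2 + 0 = 2)
R(a, l) = -3 - a - 7*l (R(a, l) = 9 - ((a + l) + (1*2 + l)*6) = 9 - ((a + l) + (2 + l)*6) = 9 - ((a + l) + (12 + 6*l)) = 9 - (12 + a + 7*l) = 9 + (-12 - a - 7*l) = -3 - a - 7*l)
U*R(93, 12) = 2*(-3 - 1*93 - 7*12) = 2*(-3 - 93 - 84) = 2*(-180) = -360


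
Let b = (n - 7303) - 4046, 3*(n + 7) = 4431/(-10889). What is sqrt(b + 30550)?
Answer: sqrt(2275822658221)/10889 ≈ 138.54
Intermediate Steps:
n = -77700/10889 (n = -7 + (4431/(-10889))/3 = -7 + (4431*(-1/10889))/3 = -7 + (1/3)*(-4431/10889) = -7 - 1477/10889 = -77700/10889 ≈ -7.1356)
b = -123656961/10889 (b = (-77700/10889 - 7303) - 4046 = -79600067/10889 - 4046 = -123656961/10889 ≈ -11356.)
sqrt(b + 30550) = sqrt(-123656961/10889 + 30550) = sqrt(209001989/10889) = sqrt(2275822658221)/10889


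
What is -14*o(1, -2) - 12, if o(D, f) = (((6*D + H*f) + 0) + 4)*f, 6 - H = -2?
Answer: -180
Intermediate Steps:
H = 8 (H = 6 - 1*(-2) = 6 + 2 = 8)
o(D, f) = f*(4 + 6*D + 8*f) (o(D, f) = (((6*D + 8*f) + 0) + 4)*f = ((6*D + 8*f) + 4)*f = (4 + 6*D + 8*f)*f = f*(4 + 6*D + 8*f))
-14*o(1, -2) - 12 = -28*(-2)*(2 + 3*1 + 4*(-2)) - 12 = -28*(-2)*(2 + 3 - 8) - 12 = -28*(-2)*(-3) - 12 = -14*12 - 12 = -168 - 12 = -180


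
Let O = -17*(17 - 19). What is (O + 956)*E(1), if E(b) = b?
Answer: 990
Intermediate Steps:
O = 34 (O = -17*(-2) = 34)
(O + 956)*E(1) = (34 + 956)*1 = 990*1 = 990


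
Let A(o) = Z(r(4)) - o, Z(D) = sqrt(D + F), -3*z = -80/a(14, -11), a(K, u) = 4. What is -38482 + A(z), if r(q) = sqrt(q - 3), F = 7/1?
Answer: -115466/3 + 2*sqrt(2) ≈ -38486.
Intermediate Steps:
F = 7 (F = 7*1 = 7)
r(q) = sqrt(-3 + q)
z = 20/3 (z = -(-80)/(3*4) = -1/3*(-20) = 20/3 ≈ 6.6667)
Z(D) = sqrt(7 + D) (Z(D) = sqrt(D + 7) = sqrt(7 + D))
A(o) = -o + 2*sqrt(2) (A(o) = sqrt(7 + sqrt(-3 + 4)) - o = sqrt(7 + sqrt(1)) - o = sqrt(7 + 1) - o = sqrt(8) - o = 2*sqrt(2) - o = -o + 2*sqrt(2))
-38482 + A(z) = -38482 + (-1*20/3 + 2*sqrt(2)) = -38482 + (-20/3 + 2*sqrt(2)) = -115466/3 + 2*sqrt(2)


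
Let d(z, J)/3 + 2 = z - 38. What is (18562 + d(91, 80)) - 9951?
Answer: 8764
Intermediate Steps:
d(z, J) = -120 + 3*z (d(z, J) = -6 + 3*(z - 38) = -6 + 3*(-38 + z) = -6 + (-114 + 3*z) = -120 + 3*z)
(18562 + d(91, 80)) - 9951 = (18562 + (-120 + 3*91)) - 9951 = (18562 + (-120 + 273)) - 9951 = (18562 + 153) - 9951 = 18715 - 9951 = 8764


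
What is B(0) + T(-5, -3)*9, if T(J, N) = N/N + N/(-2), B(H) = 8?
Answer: 61/2 ≈ 30.500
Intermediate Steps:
T(J, N) = 1 - N/2 (T(J, N) = 1 + N*(-1/2) = 1 - N/2)
B(0) + T(-5, -3)*9 = 8 + (1 - 1/2*(-3))*9 = 8 + (1 + 3/2)*9 = 8 + (5/2)*9 = 8 + 45/2 = 61/2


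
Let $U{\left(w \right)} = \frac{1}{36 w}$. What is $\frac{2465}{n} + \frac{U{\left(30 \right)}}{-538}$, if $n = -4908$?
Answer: $- \frac{119355709}{237645360} \approx -0.50224$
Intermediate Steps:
$U{\left(w \right)} = \frac{1}{36 w}$
$\frac{2465}{n} + \frac{U{\left(30 \right)}}{-538} = \frac{2465}{-4908} + \frac{\frac{1}{36} \cdot \frac{1}{30}}{-538} = 2465 \left(- \frac{1}{4908}\right) + \frac{1}{36} \cdot \frac{1}{30} \left(- \frac{1}{538}\right) = - \frac{2465}{4908} + \frac{1}{1080} \left(- \frac{1}{538}\right) = - \frac{2465}{4908} - \frac{1}{581040} = - \frac{119355709}{237645360}$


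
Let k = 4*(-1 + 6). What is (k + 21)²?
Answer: 1681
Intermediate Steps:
k = 20 (k = 4*5 = 20)
(k + 21)² = (20 + 21)² = 41² = 1681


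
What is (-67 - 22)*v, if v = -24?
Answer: 2136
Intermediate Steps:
(-67 - 22)*v = (-67 - 22)*(-24) = -89*(-24) = 2136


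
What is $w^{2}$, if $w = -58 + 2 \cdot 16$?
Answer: $676$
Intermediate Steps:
$w = -26$ ($w = -58 + 32 = -26$)
$w^{2} = \left(-26\right)^{2} = 676$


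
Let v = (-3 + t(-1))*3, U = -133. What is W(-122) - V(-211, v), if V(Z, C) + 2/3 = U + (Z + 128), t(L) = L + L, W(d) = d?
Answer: 284/3 ≈ 94.667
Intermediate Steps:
t(L) = 2*L
v = -15 (v = (-3 + 2*(-1))*3 = (-3 - 2)*3 = -5*3 = -15)
V(Z, C) = -17/3 + Z (V(Z, C) = -⅔ + (-133 + (Z + 128)) = -⅔ + (-133 + (128 + Z)) = -⅔ + (-5 + Z) = -17/3 + Z)
W(-122) - V(-211, v) = -122 - (-17/3 - 211) = -122 - 1*(-650/3) = -122 + 650/3 = 284/3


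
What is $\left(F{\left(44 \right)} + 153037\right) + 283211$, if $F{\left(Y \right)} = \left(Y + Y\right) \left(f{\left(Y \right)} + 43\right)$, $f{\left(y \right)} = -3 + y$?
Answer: $443640$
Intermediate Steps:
$F{\left(Y \right)} = 2 Y \left(40 + Y\right)$ ($F{\left(Y \right)} = \left(Y + Y\right) \left(\left(-3 + Y\right) + 43\right) = 2 Y \left(40 + Y\right)$)
$\left(F{\left(44 \right)} + 153037\right) + 283211 = \left(2 \cdot 44 \left(40 + 44\right) + 153037\right) + 283211 = \left(2 \cdot 44 \cdot 84 + 153037\right) + 283211 = \left(7392 + 153037\right) + 283211 = 160429 + 283211 = 443640$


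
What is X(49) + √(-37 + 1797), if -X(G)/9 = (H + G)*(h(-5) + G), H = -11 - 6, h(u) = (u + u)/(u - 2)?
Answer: -101664/7 + 4*√110 ≈ -14481.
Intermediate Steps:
h(u) = 2*u/(-2 + u) (h(u) = (2*u)/(-2 + u) = 2*u/(-2 + u))
H = -17
X(G) = -9*(-17 + G)*(10/7 + G) (X(G) = -9*(-17 + G)*(2*(-5)/(-2 - 5) + G) = -9*(-17 + G)*(2*(-5)/(-7) + G) = -9*(-17 + G)*(2*(-5)*(-⅐) + G) = -9*(-17 + G)*(10/7 + G))
X(49) + √(-37 + 1797) = (1530/7 - 9*49² + (981/7)*49) + √(-37 + 1797) = (1530/7 - 9*2401 + 6867) + √1760 = (1530/7 - 21609 + 6867) + 4*√110 = -101664/7 + 4*√110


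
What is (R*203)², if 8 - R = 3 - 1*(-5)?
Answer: 0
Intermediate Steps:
R = 0 (R = 8 - (3 - 1*(-5)) = 8 - (3 + 5) = 8 - 1*8 = 8 - 8 = 0)
(R*203)² = (0*203)² = 0² = 0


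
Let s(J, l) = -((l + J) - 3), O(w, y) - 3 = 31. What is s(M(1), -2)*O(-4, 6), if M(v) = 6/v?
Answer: -34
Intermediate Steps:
O(w, y) = 34 (O(w, y) = 3 + 31 = 34)
s(J, l) = 3 - J - l (s(J, l) = -((J + l) - 3) = -(-3 + J + l) = 3 - J - l)
s(M(1), -2)*O(-4, 6) = (3 - 6/1 - 1*(-2))*34 = (3 - 6 + 2)*34 = -1*34 = -34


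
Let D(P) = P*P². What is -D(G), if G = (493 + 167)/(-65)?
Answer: 2299968/2197 ≈ 1046.9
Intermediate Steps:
G = -132/13 (G = 660*(-1/65) = -132/13 ≈ -10.154)
D(P) = P³
-D(G) = -(-132/13)³ = -1*(-2299968/2197) = 2299968/2197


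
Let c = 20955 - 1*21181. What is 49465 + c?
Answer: 49239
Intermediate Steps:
c = -226 (c = 20955 - 21181 = -226)
49465 + c = 49465 - 226 = 49239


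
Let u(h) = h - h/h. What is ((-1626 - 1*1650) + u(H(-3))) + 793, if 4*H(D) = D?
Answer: -9939/4 ≈ -2484.8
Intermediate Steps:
H(D) = D/4
u(h) = -1 + h (u(h) = h - 1*1 = h - 1 = -1 + h)
((-1626 - 1*1650) + u(H(-3))) + 793 = ((-1626 - 1*1650) + (-1 + (¼)*(-3))) + 793 = ((-1626 - 1650) + (-1 - ¾)) + 793 = (-3276 - 7/4) + 793 = -13111/4 + 793 = -9939/4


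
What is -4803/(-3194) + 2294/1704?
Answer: 3877837/1360644 ≈ 2.8500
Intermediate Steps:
-4803/(-3194) + 2294/1704 = -4803*(-1/3194) + 2294*(1/1704) = 4803/3194 + 1147/852 = 3877837/1360644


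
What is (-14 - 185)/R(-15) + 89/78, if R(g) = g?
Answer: 1873/130 ≈ 14.408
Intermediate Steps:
(-14 - 185)/R(-15) + 89/78 = (-14 - 185)/(-15) + 89/78 = -199*(-1/15) + 89*(1/78) = 199/15 + 89/78 = 1873/130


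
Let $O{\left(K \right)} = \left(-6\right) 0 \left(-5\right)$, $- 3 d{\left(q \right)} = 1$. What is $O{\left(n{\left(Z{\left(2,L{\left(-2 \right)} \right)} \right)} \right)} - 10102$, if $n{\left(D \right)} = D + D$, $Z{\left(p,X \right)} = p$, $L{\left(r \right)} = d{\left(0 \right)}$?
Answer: $-10102$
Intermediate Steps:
$d{\left(q \right)} = - \frac{1}{3}$ ($d{\left(q \right)} = \left(- \frac{1}{3}\right) 1 = - \frac{1}{3}$)
$L{\left(r \right)} = - \frac{1}{3}$
$n{\left(D \right)} = 2 D$
$O{\left(K \right)} = 0$ ($O{\left(K \right)} = 0 \left(-5\right) = 0$)
$O{\left(n{\left(Z{\left(2,L{\left(-2 \right)} \right)} \right)} \right)} - 10102 = 0 - 10102 = -10102$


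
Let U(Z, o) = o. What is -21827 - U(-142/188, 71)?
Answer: -21898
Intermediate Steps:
-21827 - U(-142/188, 71) = -21827 - 1*71 = -21827 - 71 = -21898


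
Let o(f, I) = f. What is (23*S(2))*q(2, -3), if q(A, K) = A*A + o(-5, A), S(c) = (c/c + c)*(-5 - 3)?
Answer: 552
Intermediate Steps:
S(c) = -8 - 8*c (S(c) = (1 + c)*(-8) = -8 - 8*c)
q(A, K) = -5 + A² (q(A, K) = A*A - 5 = A² - 5 = -5 + A²)
(23*S(2))*q(2, -3) = (23*(-8 - 8*2))*(-5 + 2²) = (23*(-8 - 16))*(-5 + 4) = (23*(-24))*(-1) = -552*(-1) = 552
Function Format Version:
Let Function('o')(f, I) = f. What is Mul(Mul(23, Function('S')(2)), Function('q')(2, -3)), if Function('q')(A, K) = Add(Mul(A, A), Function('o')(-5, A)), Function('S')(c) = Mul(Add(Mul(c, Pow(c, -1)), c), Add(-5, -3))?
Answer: 552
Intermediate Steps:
Function('S')(c) = Add(-8, Mul(-8, c)) (Function('S')(c) = Mul(Add(1, c), -8) = Add(-8, Mul(-8, c)))
Function('q')(A, K) = Add(-5, Pow(A, 2)) (Function('q')(A, K) = Add(Mul(A, A), -5) = Add(Pow(A, 2), -5) = Add(-5, Pow(A, 2)))
Mul(Mul(23, Function('S')(2)), Function('q')(2, -3)) = Mul(Mul(23, Add(-8, Mul(-8, 2))), Add(-5, Pow(2, 2))) = Mul(Mul(23, Add(-8, -16)), Add(-5, 4)) = Mul(Mul(23, -24), -1) = Mul(-552, -1) = 552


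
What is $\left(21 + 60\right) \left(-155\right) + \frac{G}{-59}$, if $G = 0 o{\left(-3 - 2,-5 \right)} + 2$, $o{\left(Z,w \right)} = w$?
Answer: $- \frac{740747}{59} \approx -12555.0$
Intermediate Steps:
$G = 2$ ($G = 0 \left(-5\right) + 2 = 0 + 2 = 2$)
$\left(21 + 60\right) \left(-155\right) + \frac{G}{-59} = \left(21 + 60\right) \left(-155\right) + \frac{2}{-59} = 81 \left(-155\right) + 2 \left(- \frac{1}{59}\right) = -12555 - \frac{2}{59} = - \frac{740747}{59}$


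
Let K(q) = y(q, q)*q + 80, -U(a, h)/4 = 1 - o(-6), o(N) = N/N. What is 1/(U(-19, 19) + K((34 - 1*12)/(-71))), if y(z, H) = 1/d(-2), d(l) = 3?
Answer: 213/17018 ≈ 0.012516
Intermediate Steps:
o(N) = 1
y(z, H) = ⅓ (y(z, H) = 1/3 = ⅓)
U(a, h) = 0 (U(a, h) = -4*(1 - 1*1) = -4*(1 - 1) = -4*0 = 0)
K(q) = 80 + q/3 (K(q) = q/3 + 80 = 80 + q/3)
1/(U(-19, 19) + K((34 - 1*12)/(-71))) = 1/(0 + (80 + ((34 - 1*12)/(-71))/3)) = 1/(0 + (80 + ((34 - 12)*(-1/71))/3)) = 1/(0 + (80 + (22*(-1/71))/3)) = 1/(0 + (80 + (⅓)*(-22/71))) = 1/(0 + (80 - 22/213)) = 1/(0 + 17018/213) = 1/(17018/213) = 213/17018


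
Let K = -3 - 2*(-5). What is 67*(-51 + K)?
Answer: -2948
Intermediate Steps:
K = 7 (K = -3 + 10 = 7)
67*(-51 + K) = 67*(-51 + 7) = 67*(-44) = -2948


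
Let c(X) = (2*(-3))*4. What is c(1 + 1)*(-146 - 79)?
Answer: 5400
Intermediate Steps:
c(X) = -24 (c(X) = -6*4 = -24)
c(1 + 1)*(-146 - 79) = -24*(-146 - 79) = -24*(-225) = 5400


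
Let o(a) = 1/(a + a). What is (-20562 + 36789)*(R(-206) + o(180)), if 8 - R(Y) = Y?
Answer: 138904923/40 ≈ 3.4726e+6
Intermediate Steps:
R(Y) = 8 - Y
o(a) = 1/(2*a)
(-20562 + 36789)*(R(-206) + o(180)) = (-20562 + 36789)*((8 - 1*(-206)) + (½)/180) = 16227*((8 + 206) + (½)*(1/180)) = 16227*(214 + 1/360) = 16227*(77041/360) = 138904923/40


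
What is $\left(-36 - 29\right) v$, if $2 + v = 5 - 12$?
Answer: $585$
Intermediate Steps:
$v = -9$ ($v = -2 + \left(5 - 12\right) = -2 - 7 = -9$)
$\left(-36 - 29\right) v = \left(-36 - 29\right) \left(-9\right) = \left(-65\right) \left(-9\right) = 585$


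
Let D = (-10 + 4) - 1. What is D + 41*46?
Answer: 1879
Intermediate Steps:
D = -7 (D = -6 - 1 = -7)
D + 41*46 = -7 + 41*46 = -7 + 1886 = 1879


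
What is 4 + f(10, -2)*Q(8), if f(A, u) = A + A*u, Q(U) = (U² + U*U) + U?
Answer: -1356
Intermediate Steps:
Q(U) = U + 2*U² (Q(U) = (U² + U²) + U = 2*U² + U = U + 2*U²)
4 + f(10, -2)*Q(8) = 4 + (10*(1 - 2))*(8*(1 + 2*8)) = 4 + (10*(-1))*(8*(1 + 16)) = 4 - 80*17 = 4 - 10*136 = 4 - 1360 = -1356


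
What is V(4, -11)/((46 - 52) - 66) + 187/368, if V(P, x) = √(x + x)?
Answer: 187/368 - I*√22/72 ≈ 0.50815 - 0.065145*I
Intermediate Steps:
V(P, x) = √2*√x (V(P, x) = √(2*x) = √2*√x)
V(4, -11)/((46 - 52) - 66) + 187/368 = (√2*√(-11))/((46 - 52) - 66) + 187/368 = (√2*(I*√11))/(-6 - 66) + 187*(1/368) = (I*√22)/(-72) + 187/368 = (I*√22)*(-1/72) + 187/368 = -I*√22/72 + 187/368 = 187/368 - I*√22/72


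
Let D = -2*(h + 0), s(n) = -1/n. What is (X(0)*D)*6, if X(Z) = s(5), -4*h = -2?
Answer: 6/5 ≈ 1.2000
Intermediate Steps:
h = ½ (h = -¼*(-2) = ½ ≈ 0.50000)
D = -1 (D = -2*(½ + 0) = -2*½ = -1)
X(Z) = -⅕ (X(Z) = -1/5 = -1*⅕ = -⅕)
(X(0)*D)*6 = -⅕*(-1)*6 = (⅕)*6 = 6/5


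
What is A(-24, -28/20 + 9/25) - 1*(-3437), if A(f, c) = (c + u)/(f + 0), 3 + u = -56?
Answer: 2063701/600 ≈ 3439.5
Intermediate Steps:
u = -59 (u = -3 - 56 = -59)
A(f, c) = (-59 + c)/f (A(f, c) = (c - 59)/(f + 0) = (-59 + c)/f)
A(-24, -28/20 + 9/25) - 1*(-3437) = (-59 + (-28/20 + 9/25))/(-24) - 1*(-3437) = -(-59 + (-28*1/20 + 9*(1/25)))/24 + 3437 = -(-59 + (-7/5 + 9/25))/24 + 3437 = -(-59 - 26/25)/24 + 3437 = -1/24*(-1501/25) + 3437 = 1501/600 + 3437 = 2063701/600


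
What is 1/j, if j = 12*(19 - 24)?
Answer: -1/60 ≈ -0.016667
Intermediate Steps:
j = -60 (j = 12*(-5) = -60)
1/j = 1/(-60) = -1/60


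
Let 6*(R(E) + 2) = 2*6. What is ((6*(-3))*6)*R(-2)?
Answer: 0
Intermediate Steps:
R(E) = 0 (R(E) = -2 + (2*6)/6 = -2 + (1/6)*12 = -2 + 2 = 0)
((6*(-3))*6)*R(-2) = ((6*(-3))*6)*0 = -18*6*0 = -108*0 = 0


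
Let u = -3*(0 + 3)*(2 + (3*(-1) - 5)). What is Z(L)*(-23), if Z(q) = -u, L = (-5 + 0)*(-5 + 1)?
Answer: 1242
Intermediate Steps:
L = 20 (L = -5*(-4) = 20)
u = 54 (u = -9*(2 + (-3 - 5)) = -9*(2 - 8) = -9*(-6) = -3*(-18) = 54)
Z(q) = -54 (Z(q) = -1*54 = -54)
Z(L)*(-23) = -54*(-23) = 1242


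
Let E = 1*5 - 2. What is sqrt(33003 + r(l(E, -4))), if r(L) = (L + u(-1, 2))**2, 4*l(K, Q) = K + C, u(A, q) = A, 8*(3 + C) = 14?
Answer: 3*sqrt(938761)/16 ≈ 181.67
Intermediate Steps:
C = -5/4 (C = -3 + (1/8)*14 = -3 + 7/4 = -5/4 ≈ -1.2500)
E = 3 (E = 5 - 2 = 3)
l(K, Q) = -5/16 + K/4 (l(K, Q) = (K - 5/4)/4 = (-5/4 + K)/4 = -5/16 + K/4)
r(L) = (-1 + L)**2 (r(L) = (L - 1)**2 = (-1 + L)**2)
sqrt(33003 + r(l(E, -4))) = sqrt(33003 + (-1 + (-5/16 + (1/4)*3))**2) = sqrt(33003 + (-1 + (-5/16 + 3/4))**2) = sqrt(33003 + (-1 + 7/16)**2) = sqrt(33003 + (-9/16)**2) = sqrt(33003 + 81/256) = sqrt(8448849/256) = 3*sqrt(938761)/16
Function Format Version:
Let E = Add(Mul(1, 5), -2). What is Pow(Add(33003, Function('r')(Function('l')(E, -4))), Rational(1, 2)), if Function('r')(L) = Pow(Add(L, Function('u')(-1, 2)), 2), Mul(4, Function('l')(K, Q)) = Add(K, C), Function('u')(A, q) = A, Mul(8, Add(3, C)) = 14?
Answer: Mul(Rational(3, 16), Pow(938761, Rational(1, 2))) ≈ 181.67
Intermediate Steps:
C = Rational(-5, 4) (C = Add(-3, Mul(Rational(1, 8), 14)) = Add(-3, Rational(7, 4)) = Rational(-5, 4) ≈ -1.2500)
E = 3 (E = Add(5, -2) = 3)
Function('l')(K, Q) = Add(Rational(-5, 16), Mul(Rational(1, 4), K)) (Function('l')(K, Q) = Mul(Rational(1, 4), Add(K, Rational(-5, 4))) = Mul(Rational(1, 4), Add(Rational(-5, 4), K)) = Add(Rational(-5, 16), Mul(Rational(1, 4), K)))
Function('r')(L) = Pow(Add(-1, L), 2) (Function('r')(L) = Pow(Add(L, -1), 2) = Pow(Add(-1, L), 2))
Pow(Add(33003, Function('r')(Function('l')(E, -4))), Rational(1, 2)) = Pow(Add(33003, Pow(Add(-1, Add(Rational(-5, 16), Mul(Rational(1, 4), 3))), 2)), Rational(1, 2)) = Pow(Add(33003, Pow(Add(-1, Add(Rational(-5, 16), Rational(3, 4))), 2)), Rational(1, 2)) = Pow(Add(33003, Pow(Add(-1, Rational(7, 16)), 2)), Rational(1, 2)) = Pow(Add(33003, Pow(Rational(-9, 16), 2)), Rational(1, 2)) = Pow(Add(33003, Rational(81, 256)), Rational(1, 2)) = Pow(Rational(8448849, 256), Rational(1, 2)) = Mul(Rational(3, 16), Pow(938761, Rational(1, 2)))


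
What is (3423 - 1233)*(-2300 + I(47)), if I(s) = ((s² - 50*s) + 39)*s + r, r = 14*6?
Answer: -15351900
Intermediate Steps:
r = 84
I(s) = 84 + s*(39 + s² - 50*s) (I(s) = ((s² - 50*s) + 39)*s + 84 = (39 + s² - 50*s)*s + 84 = s*(39 + s² - 50*s) + 84 = 84 + s*(39 + s² - 50*s))
(3423 - 1233)*(-2300 + I(47)) = (3423 - 1233)*(-2300 + (84 + 47³ - 50*47² + 39*47)) = 2190*(-2300 + (84 + 103823 - 50*2209 + 1833)) = 2190*(-2300 + (84 + 103823 - 110450 + 1833)) = 2190*(-2300 - 4710) = 2190*(-7010) = -15351900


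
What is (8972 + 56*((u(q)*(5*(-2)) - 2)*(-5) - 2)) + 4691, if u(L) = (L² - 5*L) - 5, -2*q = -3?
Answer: -14589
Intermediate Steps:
q = 3/2 (q = -½*(-3) = 3/2 ≈ 1.5000)
u(L) = -5 + L² - 5*L
(8972 + 56*((u(q)*(5*(-2)) - 2)*(-5) - 2)) + 4691 = (8972 + 56*(((-5 + (3/2)² - 5*3/2)*(5*(-2)) - 2)*(-5) - 2)) + 4691 = (8972 + 56*(((-5 + 9/4 - 15/2)*(-10) - 2)*(-5) - 2)) + 4691 = (8972 + 56*((-41/4*(-10) - 2)*(-5) - 2)) + 4691 = (8972 + 56*((205/2 - 2)*(-5) - 2)) + 4691 = (8972 + 56*((201/2)*(-5) - 2)) + 4691 = (8972 + 56*(-1005/2 - 2)) + 4691 = (8972 + 56*(-1009/2)) + 4691 = (8972 - 28252) + 4691 = -19280 + 4691 = -14589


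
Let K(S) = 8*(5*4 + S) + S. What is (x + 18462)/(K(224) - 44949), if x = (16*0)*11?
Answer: -18462/42773 ≈ -0.43163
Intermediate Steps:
x = 0 (x = 0*11 = 0)
K(S) = 160 + 9*S (K(S) = 8*(20 + S) + S = (160 + 8*S) + S = 160 + 9*S)
(x + 18462)/(K(224) - 44949) = (0 + 18462)/((160 + 9*224) - 44949) = 18462/((160 + 2016) - 44949) = 18462/(2176 - 44949) = 18462/(-42773) = 18462*(-1/42773) = -18462/42773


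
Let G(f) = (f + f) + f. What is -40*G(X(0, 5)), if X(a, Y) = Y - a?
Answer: -600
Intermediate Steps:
G(f) = 3*f (G(f) = 2*f + f = 3*f)
-40*G(X(0, 5)) = -120*(5 - 1*0) = -120*(5 + 0) = -120*5 = -40*15 = -600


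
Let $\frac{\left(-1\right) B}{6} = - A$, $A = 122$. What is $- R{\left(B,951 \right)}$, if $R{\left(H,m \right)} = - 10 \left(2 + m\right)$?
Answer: $9530$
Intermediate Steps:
$B = 732$ ($B = - 6 \left(\left(-1\right) 122\right) = \left(-6\right) \left(-122\right) = 732$)
$R{\left(H,m \right)} = -20 - 10 m$
$- R{\left(B,951 \right)} = - (-20 - 9510) = \left(-1\right) \left(-9530\right) = 9530$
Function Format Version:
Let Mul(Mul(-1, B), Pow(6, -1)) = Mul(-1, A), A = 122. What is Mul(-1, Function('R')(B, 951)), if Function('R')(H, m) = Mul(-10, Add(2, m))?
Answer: 9530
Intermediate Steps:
B = 732 (B = Mul(-6, Mul(-1, 122)) = Mul(-6, -122) = 732)
Function('R')(H, m) = Add(-20, Mul(-10, m))
Mul(-1, Function('R')(B, 951)) = Mul(-1, Add(-20, Mul(-10, 951))) = Mul(-1, Add(-20, -9510)) = Mul(-1, -9530) = 9530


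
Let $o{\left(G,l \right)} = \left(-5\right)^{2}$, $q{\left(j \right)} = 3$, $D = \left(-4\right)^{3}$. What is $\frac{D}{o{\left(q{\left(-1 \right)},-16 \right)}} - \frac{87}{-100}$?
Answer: $- \frac{169}{100} \approx -1.69$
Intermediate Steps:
$D = -64$
$o{\left(G,l \right)} = 25$
$\frac{D}{o{\left(q{\left(-1 \right)},-16 \right)}} - \frac{87}{-100} = - \frac{64}{25} - \frac{87}{-100} = \left(-64\right) \frac{1}{25} - - \frac{87}{100} = - \frac{64}{25} + \frac{87}{100} = - \frac{169}{100}$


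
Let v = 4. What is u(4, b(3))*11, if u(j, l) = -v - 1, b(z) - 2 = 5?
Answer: -55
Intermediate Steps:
b(z) = 7 (b(z) = 2 + 5 = 7)
u(j, l) = -5 (u(j, l) = -1*4 - 1 = -4 - 1 = -5)
u(4, b(3))*11 = -5*11 = -55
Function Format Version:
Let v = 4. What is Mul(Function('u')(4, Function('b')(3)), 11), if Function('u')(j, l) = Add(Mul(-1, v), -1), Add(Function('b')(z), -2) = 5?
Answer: -55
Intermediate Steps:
Function('b')(z) = 7 (Function('b')(z) = Add(2, 5) = 7)
Function('u')(j, l) = -5 (Function('u')(j, l) = Add(Mul(-1, 4), -1) = Add(-4, -1) = -5)
Mul(Function('u')(4, Function('b')(3)), 11) = Mul(-5, 11) = -55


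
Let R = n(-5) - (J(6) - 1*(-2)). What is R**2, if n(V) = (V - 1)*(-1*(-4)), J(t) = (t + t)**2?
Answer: 28900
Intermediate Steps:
J(t) = 4*t**2 (J(t) = (2*t)**2 = 4*t**2)
n(V) = -4 + 4*V (n(V) = (-1 + V)*4 = -4 + 4*V)
R = -170 (R = (-4 + 4*(-5)) - (4*6**2 - 1*(-2)) = (-4 - 20) - (4*36 + 2) = -24 - (144 + 2) = -24 - 1*146 = -24 - 146 = -170)
R**2 = (-170)**2 = 28900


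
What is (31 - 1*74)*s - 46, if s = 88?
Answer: -3830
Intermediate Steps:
(31 - 1*74)*s - 46 = (31 - 1*74)*88 - 46 = (31 - 74)*88 - 46 = -43*88 - 46 = -3784 - 46 = -3830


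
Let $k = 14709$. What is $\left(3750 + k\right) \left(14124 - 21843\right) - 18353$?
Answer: $-142503374$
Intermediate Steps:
$\left(3750 + k\right) \left(14124 - 21843\right) - 18353 = \left(3750 + 14709\right) \left(14124 - 21843\right) - 18353 = 18459 \left(-7719\right) - 18353 = -142485021 - 18353 = -142503374$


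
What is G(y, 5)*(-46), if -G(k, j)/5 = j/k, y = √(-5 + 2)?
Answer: -1150*I*√3/3 ≈ -663.95*I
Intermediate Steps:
y = I*√3 (y = √(-3) = I*√3 ≈ 1.732*I)
G(k, j) = -5*j/k
G(y, 5)*(-46) = -5*5/I*√3*(-46) = -5*5*(-I*√3/3)*(-46) = (25*I*√3/3)*(-46) = -1150*I*√3/3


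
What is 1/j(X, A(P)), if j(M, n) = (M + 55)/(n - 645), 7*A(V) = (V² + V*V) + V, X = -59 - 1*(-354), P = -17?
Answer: -1977/1225 ≈ -1.6139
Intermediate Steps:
X = 295 (X = -59 + 354 = 295)
A(V) = V/7 + 2*V²/7 (A(V) = ((V² + V*V) + V)/7 = ((V² + V²) + V)/7 = (2*V² + V)/7 = (V + 2*V²)/7 = V/7 + 2*V²/7)
j(M, n) = (55 + M)/(-645 + n)
1/j(X, A(P)) = 1/((55 + 295)/(-645 + (⅐)*(-17)*(1 + 2*(-17)))) = 1/(350/(-645 + (⅐)*(-17)*(1 - 34))) = 1/(350/(-645 + (⅐)*(-17)*(-33))) = 1/(350/(-645 + 561/7)) = 1/(350/(-3954/7)) = 1/(-7/3954*350) = 1/(-1225/1977) = -1977/1225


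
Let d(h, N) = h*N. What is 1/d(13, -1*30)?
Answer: -1/390 ≈ -0.0025641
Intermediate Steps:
d(h, N) = N*h
1/d(13, -1*30) = 1/(-1*30*13) = 1/(-30*13) = 1/(-390) = -1/390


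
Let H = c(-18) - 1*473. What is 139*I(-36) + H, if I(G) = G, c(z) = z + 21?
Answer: -5474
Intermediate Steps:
c(z) = 21 + z
H = -470 (H = (21 - 18) - 1*473 = 3 - 473 = -470)
139*I(-36) + H = 139*(-36) - 470 = -5004 - 470 = -5474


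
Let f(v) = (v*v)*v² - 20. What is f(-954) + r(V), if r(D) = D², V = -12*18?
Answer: 828311180092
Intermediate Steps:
V = -216
f(v) = -20 + v⁴ (f(v) = v²*v² - 20 = v⁴ - 20 = -20 + v⁴)
f(-954) + r(V) = (-20 + (-954)⁴) + (-216)² = (-20 + 828311133456) + 46656 = 828311133436 + 46656 = 828311180092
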